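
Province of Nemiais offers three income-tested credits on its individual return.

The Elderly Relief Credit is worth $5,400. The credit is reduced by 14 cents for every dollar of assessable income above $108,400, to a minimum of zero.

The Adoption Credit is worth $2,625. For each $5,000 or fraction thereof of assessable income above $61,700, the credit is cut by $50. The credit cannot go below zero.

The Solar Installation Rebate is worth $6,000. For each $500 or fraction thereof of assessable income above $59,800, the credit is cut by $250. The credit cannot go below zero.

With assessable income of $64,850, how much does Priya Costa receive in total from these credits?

Elderly Relief Credit: $64,850 is at or below the $108,400 threshold, so the full $5,400 applies.
Adoption Credit: income exceeds $61,700 by $3,150, which is 1 full-or-partial $5,000 increment; reduction = 1 × $50 = $50, leaving $2,575.
Solar Installation Rebate: income exceeds $59,800 by $5,050, which is 11 full-or-partial $500 increments; reduction = 11 × $250 = $2,750, leaving $3,250.
Total: $5,400 + $2,575 + $3,250 = $11,225.

$11,225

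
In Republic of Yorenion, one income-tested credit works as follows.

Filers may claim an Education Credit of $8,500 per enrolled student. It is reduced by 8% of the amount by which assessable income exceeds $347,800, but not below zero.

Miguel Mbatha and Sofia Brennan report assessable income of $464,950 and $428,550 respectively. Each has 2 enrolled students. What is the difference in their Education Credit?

Miguel ($464,950): Education Credit: base = 2 × $8,500 = $17,000. 8% of the $117,150 excess over $347,800 is $9,372; credit = $17,000 − $9,372 = $7,628.
Sofia ($428,550): Education Credit: base = 2 × $8,500 = $17,000. 8% of the $80,750 excess over $347,800 is $6,460; credit = $17,000 − $6,460 = $10,540.
Difference: |$7,628 − $10,540| = $2,912.

$2,912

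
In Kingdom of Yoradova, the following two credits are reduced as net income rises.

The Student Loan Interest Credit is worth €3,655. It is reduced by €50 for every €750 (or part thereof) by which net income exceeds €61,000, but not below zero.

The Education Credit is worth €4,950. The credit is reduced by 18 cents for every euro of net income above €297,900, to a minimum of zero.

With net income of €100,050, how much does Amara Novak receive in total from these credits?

€5,955

Student Loan Interest Credit: income exceeds €61,000 by €39,050, which is 53 full-or-partial €750 increments; reduction = 53 × €50 = €2,650, leaving €1,005.
Education Credit: €100,050 is at or below the €297,900 threshold, so the full €4,950 applies.
Total: €1,005 + €4,950 = €5,955.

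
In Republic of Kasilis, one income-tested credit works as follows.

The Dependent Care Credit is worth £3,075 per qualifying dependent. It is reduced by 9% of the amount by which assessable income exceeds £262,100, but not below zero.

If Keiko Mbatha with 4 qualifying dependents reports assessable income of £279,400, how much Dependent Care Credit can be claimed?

Dependent Care Credit: base = 4 × £3,075 = £12,300. 9% of the £17,300 excess over £262,100 is £1,557; credit = £12,300 − £1,557 = £10,743.

£10,743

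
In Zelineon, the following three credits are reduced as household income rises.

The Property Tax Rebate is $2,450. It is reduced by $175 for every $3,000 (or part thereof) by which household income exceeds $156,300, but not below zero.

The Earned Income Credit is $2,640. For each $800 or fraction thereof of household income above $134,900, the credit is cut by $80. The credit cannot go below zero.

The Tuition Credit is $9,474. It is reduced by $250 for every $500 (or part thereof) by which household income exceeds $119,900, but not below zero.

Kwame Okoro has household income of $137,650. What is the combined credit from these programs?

$5,244

Property Tax Rebate: $137,650 is at or below the $156,300 threshold, so the full $2,450 applies.
Earned Income Credit: income exceeds $134,900 by $2,750, which is 4 full-or-partial $800 increments; reduction = 4 × $80 = $320, leaving $2,320.
Tuition Credit: income exceeds $119,900 by $17,750, which is 36 full-or-partial $500 increments; reduction = 36 × $250 = $9,000, leaving $474.
Total: $2,450 + $2,320 + $474 = $5,244.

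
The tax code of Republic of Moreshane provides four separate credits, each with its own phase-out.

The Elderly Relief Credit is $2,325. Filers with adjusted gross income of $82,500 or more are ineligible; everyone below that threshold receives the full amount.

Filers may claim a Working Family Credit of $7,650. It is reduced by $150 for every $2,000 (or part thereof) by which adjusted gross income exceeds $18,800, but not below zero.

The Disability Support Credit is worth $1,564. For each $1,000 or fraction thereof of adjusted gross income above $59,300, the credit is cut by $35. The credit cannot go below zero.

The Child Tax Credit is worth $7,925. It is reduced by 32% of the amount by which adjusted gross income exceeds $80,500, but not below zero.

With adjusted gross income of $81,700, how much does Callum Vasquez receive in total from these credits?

$13,475

Elderly Relief Credit: $81,700 is below the $82,500 cutoff, so the full $2,325 applies.
Working Family Credit: income exceeds $18,800 by $62,900, which is 32 full-or-partial $2,000 increments; reduction = 32 × $150 = $4,800, leaving $2,850.
Disability Support Credit: income exceeds $59,300 by $22,400, which is 23 full-or-partial $1,000 increments; reduction = 23 × $35 = $805, leaving $759.
Child Tax Credit: 32% of the $1,200 excess over $80,500 is $384; credit = $7,925 − $384 = $7,541.
Total: $2,325 + $2,850 + $759 + $7,541 = $13,475.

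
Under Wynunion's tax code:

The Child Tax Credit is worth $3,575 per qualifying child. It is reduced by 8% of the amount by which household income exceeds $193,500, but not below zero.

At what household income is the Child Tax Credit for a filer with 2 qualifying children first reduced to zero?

$282,875

Full credit = 2 × $3,575 = $7,150.
The credit falls by 8% of each dollar above $193,500, so it reaches zero when the excess is $7,150 / 8% = $89,375: income = $193,500 + $89,375 = $282,875.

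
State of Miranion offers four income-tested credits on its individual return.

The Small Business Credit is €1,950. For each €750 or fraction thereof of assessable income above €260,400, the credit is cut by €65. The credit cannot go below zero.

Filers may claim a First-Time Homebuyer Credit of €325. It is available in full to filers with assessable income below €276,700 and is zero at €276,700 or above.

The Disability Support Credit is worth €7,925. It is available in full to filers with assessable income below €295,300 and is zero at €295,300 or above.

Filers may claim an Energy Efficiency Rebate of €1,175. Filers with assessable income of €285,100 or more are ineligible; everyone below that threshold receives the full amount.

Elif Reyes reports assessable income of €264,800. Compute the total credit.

Small Business Credit: income exceeds €260,400 by €4,400, which is 6 full-or-partial €750 increments; reduction = 6 × €65 = €390, leaving €1,560.
First-Time Homebuyer Credit: €264,800 is below the €276,700 cutoff, so the full €325 applies.
Disability Support Credit: €264,800 is below the €295,300 cutoff, so the full €7,925 applies.
Energy Efficiency Rebate: €264,800 is below the €285,100 cutoff, so the full €1,175 applies.
Total: €1,560 + €325 + €7,925 + €1,175 = €10,985.

€10,985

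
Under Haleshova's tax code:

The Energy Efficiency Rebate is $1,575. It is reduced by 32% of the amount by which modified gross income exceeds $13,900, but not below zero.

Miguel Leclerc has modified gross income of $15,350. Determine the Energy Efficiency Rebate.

Energy Efficiency Rebate: 32% of the $1,450 excess over $13,900 is $464; credit = $1,575 − $464 = $1,111.

$1,111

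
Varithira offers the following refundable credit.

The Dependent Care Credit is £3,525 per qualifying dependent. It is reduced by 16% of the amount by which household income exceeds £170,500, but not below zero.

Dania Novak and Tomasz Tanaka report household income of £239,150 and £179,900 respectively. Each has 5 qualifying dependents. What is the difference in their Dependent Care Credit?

Dania (£239,150): Dependent Care Credit: base = 5 × £3,525 = £17,625. 16% of the £68,650 excess over £170,500 is £10,984; credit = £17,625 − £10,984 = £6,641.
Tomasz (£179,900): Dependent Care Credit: base = 5 × £3,525 = £17,625. 16% of the £9,400 excess over £170,500 is £1,504; credit = £17,625 − £1,504 = £16,121.
Difference: |£6,641 − £16,121| = £9,480.

£9,480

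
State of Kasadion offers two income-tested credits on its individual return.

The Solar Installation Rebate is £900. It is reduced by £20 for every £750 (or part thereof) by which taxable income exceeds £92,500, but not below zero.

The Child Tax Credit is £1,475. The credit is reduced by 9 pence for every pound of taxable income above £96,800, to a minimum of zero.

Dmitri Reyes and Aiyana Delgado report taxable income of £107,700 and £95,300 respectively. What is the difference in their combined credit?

Dmitri (£107,700): Solar Installation Rebate: income exceeds £92,500 by £15,200, which is 21 full-or-partial £750 increments; reduction = 21 × £20 = £420, leaving £480. Child Tax Credit: 9% of the £10,900 excess over £96,800 is £981; credit = £1,475 − £981 = £494. total £480 + £494 = £974
Aiyana (£95,300): Solar Installation Rebate: income exceeds £92,500 by £2,800, which is 4 full-or-partial £750 increments; reduction = 4 × £20 = £80, leaving £820. Child Tax Credit: £95,300 is at or below the £96,800 threshold, so the full £1,475 applies. total £820 + £1,475 = £2,295
Difference: |£974 − £2,295| = £1,321.

£1,321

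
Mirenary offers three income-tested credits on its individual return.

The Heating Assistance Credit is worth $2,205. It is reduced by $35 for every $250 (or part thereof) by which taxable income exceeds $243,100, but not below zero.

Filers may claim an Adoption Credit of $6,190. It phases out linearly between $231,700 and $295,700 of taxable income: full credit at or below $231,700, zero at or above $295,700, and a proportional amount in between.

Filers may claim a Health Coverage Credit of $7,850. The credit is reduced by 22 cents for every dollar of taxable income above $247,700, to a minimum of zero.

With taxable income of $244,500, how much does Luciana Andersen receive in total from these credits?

$14,797

Heating Assistance Credit: income exceeds $243,100 by $1,400, which is 6 full-or-partial $250 increments; reduction = 6 × $35 = $210, leaving $1,995.
Adoption Credit: $244,500 is $12,800 into a $64,000 phase-out range, leaving 51,200/64,000 of the credit: $6,190 × 51,200/64,000 = $4,952.
Health Coverage Credit: $244,500 is at or below the $247,700 threshold, so the full $7,850 applies.
Total: $1,995 + $4,952 + $7,850 = $14,797.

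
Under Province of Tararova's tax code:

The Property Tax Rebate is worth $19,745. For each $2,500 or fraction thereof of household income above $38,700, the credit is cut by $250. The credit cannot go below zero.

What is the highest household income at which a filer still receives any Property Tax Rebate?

$233,700

After 78 increments the reduction is 78 × $250 = $19,500, leaving $245; one more increment wipes it out. Increment 78 ends at excess 78 × $2,500 = $195,000, so the highest qualifying income is $38,700 + $195,000 = $233,700.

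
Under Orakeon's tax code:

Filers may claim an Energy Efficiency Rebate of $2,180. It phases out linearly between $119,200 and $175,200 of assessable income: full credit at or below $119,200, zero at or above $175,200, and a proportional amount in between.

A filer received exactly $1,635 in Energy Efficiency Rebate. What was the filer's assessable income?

$133,200

$1,635 is 1,635/2,180 of the full $2,180, so 545/2,180 of the $56,000 range has been used: income = $119,200 + $56,000 × 545/2,180 = $133,200.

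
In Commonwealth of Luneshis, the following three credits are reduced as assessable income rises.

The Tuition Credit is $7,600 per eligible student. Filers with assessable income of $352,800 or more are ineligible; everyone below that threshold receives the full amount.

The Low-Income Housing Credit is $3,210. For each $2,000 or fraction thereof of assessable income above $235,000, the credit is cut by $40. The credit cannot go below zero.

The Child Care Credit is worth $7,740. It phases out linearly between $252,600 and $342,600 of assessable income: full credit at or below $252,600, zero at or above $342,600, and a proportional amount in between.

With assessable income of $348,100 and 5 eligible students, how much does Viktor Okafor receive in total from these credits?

Tuition Credit: base = 5 × $7,600 = $38,000. $348,100 is below the $352,800 cutoff, so the full $38,000 applies.
Low-Income Housing Credit: income exceeds $235,000 by $113,100, which is 57 full-or-partial $2,000 increments; reduction = 57 × $40 = $2,280, leaving $930.
Child Care Credit: $348,100 is at or above $342,600, so the credit is $0.
Total: $38,000 + $930 + $0 = $38,930.

$38,930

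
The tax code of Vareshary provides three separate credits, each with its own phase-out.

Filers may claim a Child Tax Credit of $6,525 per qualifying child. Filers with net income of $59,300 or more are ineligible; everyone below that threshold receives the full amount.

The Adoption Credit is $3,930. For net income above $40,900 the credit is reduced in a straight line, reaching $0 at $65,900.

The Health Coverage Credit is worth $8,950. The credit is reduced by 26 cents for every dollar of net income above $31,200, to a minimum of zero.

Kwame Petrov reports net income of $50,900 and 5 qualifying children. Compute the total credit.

Child Tax Credit: base = 5 × $6,525 = $32,625. $50,900 is below the $59,300 cutoff, so the full $32,625 applies.
Adoption Credit: $50,900 is $10,000 into a $25,000 phase-out range, leaving 15,000/25,000 of the credit: $3,930 × 15,000/25,000 = $2,358.
Health Coverage Credit: 26% of the $19,700 excess over $31,200 is $5,122; credit = $8,950 − $5,122 = $3,828.
Total: $32,625 + $2,358 + $3,828 = $38,811.

$38,811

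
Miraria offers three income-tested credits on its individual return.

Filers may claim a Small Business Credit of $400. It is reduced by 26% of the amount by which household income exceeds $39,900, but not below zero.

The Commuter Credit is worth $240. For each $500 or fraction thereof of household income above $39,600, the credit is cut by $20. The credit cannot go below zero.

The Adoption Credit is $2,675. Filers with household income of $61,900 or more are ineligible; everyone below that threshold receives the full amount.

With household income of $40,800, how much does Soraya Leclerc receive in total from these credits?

Small Business Credit: 26% of the $900 excess over $39,900 is $234; credit = $400 − $234 = $166.
Commuter Credit: income exceeds $39,600 by $1,200, which is 3 full-or-partial $500 increments; reduction = 3 × $20 = $60, leaving $180.
Adoption Credit: $40,800 is below the $61,900 cutoff, so the full $2,675 applies.
Total: $166 + $180 + $2,675 = $3,021.

$3,021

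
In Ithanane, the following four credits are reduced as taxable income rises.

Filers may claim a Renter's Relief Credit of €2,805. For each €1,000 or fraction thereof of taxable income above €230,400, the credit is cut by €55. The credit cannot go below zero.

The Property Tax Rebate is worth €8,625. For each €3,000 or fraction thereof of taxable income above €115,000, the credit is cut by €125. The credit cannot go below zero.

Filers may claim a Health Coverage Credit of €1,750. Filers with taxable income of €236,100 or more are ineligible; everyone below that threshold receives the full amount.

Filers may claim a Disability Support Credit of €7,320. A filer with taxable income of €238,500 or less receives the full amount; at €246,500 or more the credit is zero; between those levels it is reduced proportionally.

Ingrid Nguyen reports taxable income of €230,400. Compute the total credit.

€15,625

Renter's Relief Credit: €230,400 is at or below the €230,400 threshold, so the full €2,805 applies.
Property Tax Rebate: income exceeds €115,000 by €115,400, which is 39 full-or-partial €3,000 increments; reduction = 39 × €125 = €4,875, leaving €3,750.
Health Coverage Credit: €230,400 is below the €236,100 cutoff, so the full €1,750 applies.
Disability Support Credit: €230,400 is at or below the €238,500 threshold, so the full €7,320 applies.
Total: €2,805 + €3,750 + €1,750 + €7,320 = €15,625.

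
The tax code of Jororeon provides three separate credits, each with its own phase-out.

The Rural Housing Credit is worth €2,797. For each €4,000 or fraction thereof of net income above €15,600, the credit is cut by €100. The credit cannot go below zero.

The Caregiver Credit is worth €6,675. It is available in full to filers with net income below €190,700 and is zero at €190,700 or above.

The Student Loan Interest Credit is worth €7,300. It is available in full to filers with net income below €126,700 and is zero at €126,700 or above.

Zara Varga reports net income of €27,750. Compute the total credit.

€16,372

Rural Housing Credit: income exceeds €15,600 by €12,150, which is 4 full-or-partial €4,000 increments; reduction = 4 × €100 = €400, leaving €2,397.
Caregiver Credit: €27,750 is below the €190,700 cutoff, so the full €6,675 applies.
Student Loan Interest Credit: €27,750 is below the €126,700 cutoff, so the full €7,300 applies.
Total: €2,397 + €6,675 + €7,300 = €16,372.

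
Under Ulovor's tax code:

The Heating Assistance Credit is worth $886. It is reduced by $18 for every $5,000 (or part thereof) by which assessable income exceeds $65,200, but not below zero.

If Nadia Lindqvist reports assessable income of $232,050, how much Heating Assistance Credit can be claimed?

$274

Heating Assistance Credit: income exceeds $65,200 by $166,850, which is 34 full-or-partial $5,000 increments; reduction = 34 × $18 = $612, leaving $274.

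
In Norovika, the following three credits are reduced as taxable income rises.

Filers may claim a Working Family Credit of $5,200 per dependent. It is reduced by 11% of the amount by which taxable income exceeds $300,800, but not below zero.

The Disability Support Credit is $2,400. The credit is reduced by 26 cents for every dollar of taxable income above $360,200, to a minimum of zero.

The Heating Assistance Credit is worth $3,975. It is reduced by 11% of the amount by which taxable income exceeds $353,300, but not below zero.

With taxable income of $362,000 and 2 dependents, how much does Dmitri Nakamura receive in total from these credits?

$8,618

Working Family Credit: base = 2 × $5,200 = $10,400. 11% of the $61,200 excess over $300,800 is $6,732; credit = $10,400 − $6,732 = $3,668.
Disability Support Credit: 26% of the $1,800 excess over $360,200 is $468; credit = $2,400 − $468 = $1,932.
Heating Assistance Credit: 11% of the $8,700 excess over $353,300 is $957; credit = $3,975 − $957 = $3,018.
Total: $3,668 + $1,932 + $3,018 = $8,618.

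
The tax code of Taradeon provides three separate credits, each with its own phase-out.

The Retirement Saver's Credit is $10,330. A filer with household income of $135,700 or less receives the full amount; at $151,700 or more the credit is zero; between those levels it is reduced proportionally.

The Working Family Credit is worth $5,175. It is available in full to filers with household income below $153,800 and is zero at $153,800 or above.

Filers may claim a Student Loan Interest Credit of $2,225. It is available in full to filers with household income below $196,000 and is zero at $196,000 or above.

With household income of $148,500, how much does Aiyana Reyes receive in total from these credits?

$9,466

Retirement Saver's Credit: $148,500 is $12,800 into a $16,000 phase-out range, leaving 3,200/16,000 of the credit: $10,330 × 3,200/16,000 = $2,066.
Working Family Credit: $148,500 is below the $153,800 cutoff, so the full $5,175 applies.
Student Loan Interest Credit: $148,500 is below the $196,000 cutoff, so the full $2,225 applies.
Total: $2,066 + $5,175 + $2,225 = $9,466.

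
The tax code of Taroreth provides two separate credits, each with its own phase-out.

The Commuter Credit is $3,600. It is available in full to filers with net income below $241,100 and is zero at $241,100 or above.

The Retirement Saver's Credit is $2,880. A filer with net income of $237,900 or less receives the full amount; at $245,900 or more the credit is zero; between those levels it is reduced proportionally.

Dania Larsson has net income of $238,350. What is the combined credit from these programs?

$6,318

Commuter Credit: $238,350 is below the $241,100 cutoff, so the full $3,600 applies.
Retirement Saver's Credit: $238,350 is $450 into a $8,000 phase-out range, leaving 7,550/8,000 of the credit: $2,880 × 7,550/8,000 = $2,718.
Total: $3,600 + $2,718 = $6,318.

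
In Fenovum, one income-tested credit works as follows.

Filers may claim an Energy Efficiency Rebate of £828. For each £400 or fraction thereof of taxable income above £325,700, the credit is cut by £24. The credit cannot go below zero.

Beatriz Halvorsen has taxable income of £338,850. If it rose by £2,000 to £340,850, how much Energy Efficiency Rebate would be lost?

£36

At £338,850 — income exceeds £325,700 by £13,150, which is 33 full-or-partial £400 increments; reduction = 33 × £24 = £792, leaving £36.
At £340,850 — income exceeds £325,700 by £15,150 → 38 increments × £24 = £912 ≥ base, so the credit is £0.
Lost: £36 − £0 = £36.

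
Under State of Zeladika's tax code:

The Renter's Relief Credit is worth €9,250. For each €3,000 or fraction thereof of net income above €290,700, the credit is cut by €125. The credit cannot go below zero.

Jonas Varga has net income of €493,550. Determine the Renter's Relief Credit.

Renter's Relief Credit: income exceeds €290,700 by €202,850, which is 68 full-or-partial €3,000 increments; reduction = 68 × €125 = €8,500, leaving €750.

€750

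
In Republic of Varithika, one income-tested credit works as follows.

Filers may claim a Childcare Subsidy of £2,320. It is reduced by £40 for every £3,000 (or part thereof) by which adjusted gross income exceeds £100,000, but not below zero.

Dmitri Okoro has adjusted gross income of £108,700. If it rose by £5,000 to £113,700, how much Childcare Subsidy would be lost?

At £108,700 — income exceeds £100,000 by £8,700, which is 3 full-or-partial £3,000 increments; reduction = 3 × £40 = £120, leaving £2,200.
At £113,700 — income exceeds £100,000 by £13,700, which is 5 full-or-partial £3,000 increments; reduction = 5 × £40 = £200, leaving £2,120.
Lost: £2,200 − £2,120 = £80.

£80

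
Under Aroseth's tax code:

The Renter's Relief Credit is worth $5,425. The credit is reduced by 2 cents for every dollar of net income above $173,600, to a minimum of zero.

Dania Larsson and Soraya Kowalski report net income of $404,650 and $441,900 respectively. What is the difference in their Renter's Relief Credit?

Dania ($404,650): Renter's Relief Credit: 2% of the $231,050 excess over $173,600 is $4,621; credit = $5,425 − $4,621 = $804.
Soraya ($441,900): Renter's Relief Credit: 2% of the $268,300 excess over $173,600 is $5,366; credit = $5,425 − $5,366 = $59.
Difference: |$804 − $59| = $745.

$745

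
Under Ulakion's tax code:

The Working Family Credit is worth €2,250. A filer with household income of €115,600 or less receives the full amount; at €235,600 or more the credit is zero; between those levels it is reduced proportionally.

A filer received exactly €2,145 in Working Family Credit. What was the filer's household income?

€2,145 is 2,145/2,250 of the full €2,250, so 105/2,250 of the €120,000 range has been used: income = €115,600 + €120,000 × 105/2,250 = €121,200.

€121,200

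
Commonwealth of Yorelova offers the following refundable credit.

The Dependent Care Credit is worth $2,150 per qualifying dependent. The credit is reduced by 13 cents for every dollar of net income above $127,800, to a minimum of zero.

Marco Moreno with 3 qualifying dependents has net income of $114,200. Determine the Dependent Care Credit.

Dependent Care Credit: base = 3 × $2,150 = $6,450. $114,200 is at or below the $127,800 threshold, so the full $6,450 applies.

$6,450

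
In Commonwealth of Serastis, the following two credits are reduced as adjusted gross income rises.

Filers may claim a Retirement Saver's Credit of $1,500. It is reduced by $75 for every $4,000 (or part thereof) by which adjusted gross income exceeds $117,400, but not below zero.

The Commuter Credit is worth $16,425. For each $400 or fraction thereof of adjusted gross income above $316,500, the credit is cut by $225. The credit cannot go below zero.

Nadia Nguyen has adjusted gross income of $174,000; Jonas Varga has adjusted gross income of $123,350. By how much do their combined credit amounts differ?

Nadia ($174,000): Retirement Saver's Credit: income exceeds $117,400 by $56,600, which is 15 full-or-partial $4,000 increments; reduction = 15 × $75 = $1,125, leaving $375. Commuter Credit: $174,000 is at or below the $316,500 threshold, so the full $16,425 applies. total $375 + $16,425 = $16,800
Jonas ($123,350): Retirement Saver's Credit: income exceeds $117,400 by $5,950, which is 2 full-or-partial $4,000 increments; reduction = 2 × $75 = $150, leaving $1,350. Commuter Credit: $123,350 is at or below the $316,500 threshold, so the full $16,425 applies. total $1,350 + $16,425 = $17,775
Difference: |$16,800 − $17,775| = $975.

$975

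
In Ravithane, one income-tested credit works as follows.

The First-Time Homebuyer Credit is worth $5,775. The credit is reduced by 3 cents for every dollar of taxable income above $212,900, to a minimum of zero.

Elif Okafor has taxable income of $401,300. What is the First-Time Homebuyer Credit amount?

First-Time Homebuyer Credit: 3% of the $188,400 excess over $212,900 is $5,652; credit = $5,775 − $5,652 = $123.

$123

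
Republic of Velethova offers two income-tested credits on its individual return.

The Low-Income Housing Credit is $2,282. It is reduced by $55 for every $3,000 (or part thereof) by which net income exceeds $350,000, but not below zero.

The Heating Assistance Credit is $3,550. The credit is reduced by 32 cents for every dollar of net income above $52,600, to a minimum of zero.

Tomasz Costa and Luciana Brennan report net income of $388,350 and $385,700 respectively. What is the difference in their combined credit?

Tomasz ($388,350): Low-Income Housing Credit: income exceeds $350,000 by $38,350, which is 13 full-or-partial $3,000 increments; reduction = 13 × $55 = $715, leaving $1,567. Heating Assistance Credit: 32% of the $335,750 excess over $52,600 is $107,440 ≥ base, so the credit is $0. total $1,567 + $0 = $1,567
Luciana ($385,700): Low-Income Housing Credit: income exceeds $350,000 by $35,700, which is 12 full-or-partial $3,000 increments; reduction = 12 × $55 = $660, leaving $1,622. Heating Assistance Credit: 32% of the $333,100 excess over $52,600 is $106,592 ≥ base, so the credit is $0. total $1,622 + $0 = $1,622
Difference: |$1,567 − $1,622| = $55.

$55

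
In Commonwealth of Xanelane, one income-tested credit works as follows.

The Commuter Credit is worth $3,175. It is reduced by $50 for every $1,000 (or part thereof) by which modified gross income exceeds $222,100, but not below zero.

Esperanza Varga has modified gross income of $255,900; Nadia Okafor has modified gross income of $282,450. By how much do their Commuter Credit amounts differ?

$1,350

Esperanza ($255,900): Commuter Credit: income exceeds $222,100 by $33,800, which is 34 full-or-partial $1,000 increments; reduction = 34 × $50 = $1,700, leaving $1,475.
Nadia ($282,450): Commuter Credit: income exceeds $222,100 by $60,350, which is 61 full-or-partial $1,000 increments; reduction = 61 × $50 = $3,050, leaving $125.
Difference: |$1,475 − $125| = $1,350.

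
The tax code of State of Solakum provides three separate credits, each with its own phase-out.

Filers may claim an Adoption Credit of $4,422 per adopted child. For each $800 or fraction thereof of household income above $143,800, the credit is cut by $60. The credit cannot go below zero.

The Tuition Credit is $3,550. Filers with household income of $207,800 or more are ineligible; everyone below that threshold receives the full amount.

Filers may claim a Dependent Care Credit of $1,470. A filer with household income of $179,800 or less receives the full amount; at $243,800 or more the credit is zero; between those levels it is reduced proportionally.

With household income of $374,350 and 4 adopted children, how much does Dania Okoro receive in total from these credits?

$348

Adoption Credit: base = 4 × $4,422 = $17,688. income exceeds $143,800 by $230,550, which is 289 full-or-partial $800 increments; reduction = 289 × $60 = $17,340, leaving $348.
Tuition Credit: $374,350 meets or exceeds the $207,800 cutoff, so the credit is $0.
Dependent Care Credit: $374,350 is at or above $243,800, so the credit is $0.
Total: $348 + $0 + $0 = $348.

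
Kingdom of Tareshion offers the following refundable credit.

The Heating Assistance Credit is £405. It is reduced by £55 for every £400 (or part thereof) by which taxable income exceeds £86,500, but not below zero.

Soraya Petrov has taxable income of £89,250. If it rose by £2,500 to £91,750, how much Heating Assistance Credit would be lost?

£20

At £89,250 — income exceeds £86,500 by £2,750, which is 7 full-or-partial £400 increments; reduction = 7 × £55 = £385, leaving £20.
At £91,750 — income exceeds £86,500 by £5,250 → 14 increments × £55 = £770 ≥ base, so the credit is £0.
Lost: £20 − £0 = £20.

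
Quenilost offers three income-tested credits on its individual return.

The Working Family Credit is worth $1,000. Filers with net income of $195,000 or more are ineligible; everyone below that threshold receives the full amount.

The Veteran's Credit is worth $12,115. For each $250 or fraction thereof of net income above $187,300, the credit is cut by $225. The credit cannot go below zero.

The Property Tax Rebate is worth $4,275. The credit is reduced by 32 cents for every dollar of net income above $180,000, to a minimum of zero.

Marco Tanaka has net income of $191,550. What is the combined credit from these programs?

Working Family Credit: $191,550 is below the $195,000 cutoff, so the full $1,000 applies.
Veteran's Credit: income exceeds $187,300 by $4,250, which is 17 full-or-partial $250 increments; reduction = 17 × $225 = $3,825, leaving $8,290.
Property Tax Rebate: 32% of the $11,550 excess over $180,000 is $3,696; credit = $4,275 − $3,696 = $579.
Total: $1,000 + $8,290 + $579 = $9,869.

$9,869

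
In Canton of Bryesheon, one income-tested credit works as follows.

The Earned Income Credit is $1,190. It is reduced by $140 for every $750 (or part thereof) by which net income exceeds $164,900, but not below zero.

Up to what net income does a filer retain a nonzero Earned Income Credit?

After 8 increments the reduction is 8 × $140 = $1,120, leaving $70; one more increment wipes it out. Increment 8 ends at excess 8 × $750 = $6,000, so the highest qualifying income is $164,900 + $6,000 = $170,900.

$170,900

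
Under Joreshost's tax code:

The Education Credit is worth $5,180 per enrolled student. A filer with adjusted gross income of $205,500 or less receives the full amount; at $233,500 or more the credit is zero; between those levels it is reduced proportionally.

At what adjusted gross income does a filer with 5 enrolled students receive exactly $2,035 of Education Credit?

$231,300

Full credit = 5 × $5,180 = $25,900.
$2,035 is 2,035/25,900 of the full $25,900, so 23,865/25,900 of the $28,000 range has been used: income = $205,500 + $28,000 × 23,865/25,900 = $231,300.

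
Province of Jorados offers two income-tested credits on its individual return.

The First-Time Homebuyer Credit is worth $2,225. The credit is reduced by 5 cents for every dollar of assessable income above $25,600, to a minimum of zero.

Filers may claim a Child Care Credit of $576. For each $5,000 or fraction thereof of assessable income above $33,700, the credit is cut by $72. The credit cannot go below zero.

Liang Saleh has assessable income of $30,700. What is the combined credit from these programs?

First-Time Homebuyer Credit: 5% of the $5,100 excess over $25,600 is $255; credit = $2,225 − $255 = $1,970.
Child Care Credit: $30,700 is at or below the $33,700 threshold, so the full $576 applies.
Total: $1,970 + $576 = $2,546.

$2,546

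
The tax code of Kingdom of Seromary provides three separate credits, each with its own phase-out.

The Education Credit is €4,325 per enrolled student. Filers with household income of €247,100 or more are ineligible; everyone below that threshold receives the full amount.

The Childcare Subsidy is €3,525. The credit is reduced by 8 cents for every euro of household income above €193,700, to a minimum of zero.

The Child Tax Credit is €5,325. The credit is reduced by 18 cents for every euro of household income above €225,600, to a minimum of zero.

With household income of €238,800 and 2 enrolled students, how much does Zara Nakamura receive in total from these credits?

Education Credit: base = 2 × €4,325 = €8,650. €238,800 is below the €247,100 cutoff, so the full €8,650 applies.
Childcare Subsidy: 8% of the €45,100 excess over €193,700 is €3,608 ≥ base, so the credit is €0.
Child Tax Credit: 18% of the €13,200 excess over €225,600 is €2,376; credit = €5,325 − €2,376 = €2,949.
Total: €8,650 + €0 + €2,949 = €11,599.

€11,599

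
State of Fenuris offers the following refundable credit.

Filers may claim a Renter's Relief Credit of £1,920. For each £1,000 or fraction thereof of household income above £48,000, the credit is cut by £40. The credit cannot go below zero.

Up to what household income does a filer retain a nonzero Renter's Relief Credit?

After 47 increments the reduction is 47 × £40 = £1,880, leaving £40; one more increment wipes it out. Increment 47 ends at excess 47 × £1,000 = £47,000, so the highest qualifying income is £48,000 + £47,000 = £95,000.

£95,000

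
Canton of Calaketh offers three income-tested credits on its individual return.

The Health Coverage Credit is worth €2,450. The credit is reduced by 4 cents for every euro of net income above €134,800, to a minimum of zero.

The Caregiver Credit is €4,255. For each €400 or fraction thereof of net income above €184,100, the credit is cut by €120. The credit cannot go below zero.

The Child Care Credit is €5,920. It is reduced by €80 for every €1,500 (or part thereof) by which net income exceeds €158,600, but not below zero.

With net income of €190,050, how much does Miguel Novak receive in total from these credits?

Health Coverage Credit: 4% of the €55,250 excess over €134,800 is €2,210; credit = €2,450 − €2,210 = €240.
Caregiver Credit: income exceeds €184,100 by €5,950, which is 15 full-or-partial €400 increments; reduction = 15 × €120 = €1,800, leaving €2,455.
Child Care Credit: income exceeds €158,600 by €31,450, which is 21 full-or-partial €1,500 increments; reduction = 21 × €80 = €1,680, leaving €4,240.
Total: €240 + €2,455 + €4,240 = €6,935.

€6,935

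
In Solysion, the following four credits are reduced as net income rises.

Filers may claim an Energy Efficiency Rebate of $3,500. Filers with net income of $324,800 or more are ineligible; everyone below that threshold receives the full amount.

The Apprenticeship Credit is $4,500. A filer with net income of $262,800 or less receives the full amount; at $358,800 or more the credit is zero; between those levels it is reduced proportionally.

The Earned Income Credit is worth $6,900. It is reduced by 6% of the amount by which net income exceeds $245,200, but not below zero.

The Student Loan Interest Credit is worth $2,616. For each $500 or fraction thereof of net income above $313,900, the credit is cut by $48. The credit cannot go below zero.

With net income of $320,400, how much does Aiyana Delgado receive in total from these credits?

$9,680

Energy Efficiency Rebate: $320,400 is below the $324,800 cutoff, so the full $3,500 applies.
Apprenticeship Credit: $320,400 is $57,600 into a $96,000 phase-out range, leaving 38,400/96,000 of the credit: $4,500 × 38,400/96,000 = $1,800.
Earned Income Credit: 6% of the $75,200 excess over $245,200 is $4,512; credit = $6,900 − $4,512 = $2,388.
Student Loan Interest Credit: income exceeds $313,900 by $6,500, which is 13 full-or-partial $500 increments; reduction = 13 × $48 = $624, leaving $1,992.
Total: $3,500 + $1,800 + $2,388 + $1,992 = $9,680.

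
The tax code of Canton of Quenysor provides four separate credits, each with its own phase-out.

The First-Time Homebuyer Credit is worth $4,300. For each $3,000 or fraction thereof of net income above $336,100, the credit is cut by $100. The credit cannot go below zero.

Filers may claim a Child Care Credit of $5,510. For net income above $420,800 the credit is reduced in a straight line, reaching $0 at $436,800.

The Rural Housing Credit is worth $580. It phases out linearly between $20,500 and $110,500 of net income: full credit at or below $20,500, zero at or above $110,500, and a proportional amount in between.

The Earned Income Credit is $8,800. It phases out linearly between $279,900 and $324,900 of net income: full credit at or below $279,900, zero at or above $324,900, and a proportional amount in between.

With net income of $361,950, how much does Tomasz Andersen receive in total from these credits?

First-Time Homebuyer Credit: income exceeds $336,100 by $25,850, which is 9 full-or-partial $3,000 increments; reduction = 9 × $100 = $900, leaving $3,400.
Child Care Credit: $361,950 is at or below the $420,800 threshold, so the full $5,510 applies.
Rural Housing Credit: $361,950 is at or above $110,500, so the credit is $0.
Earned Income Credit: $361,950 is at or above $324,900, so the credit is $0.
Total: $3,400 + $5,510 + $0 + $0 = $8,910.

$8,910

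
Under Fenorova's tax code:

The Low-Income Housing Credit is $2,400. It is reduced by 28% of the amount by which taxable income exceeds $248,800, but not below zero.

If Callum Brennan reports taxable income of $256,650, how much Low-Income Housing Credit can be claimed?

Low-Income Housing Credit: 28% of the $7,850 excess over $248,800 is $2,198; credit = $2,400 − $2,198 = $202.

$202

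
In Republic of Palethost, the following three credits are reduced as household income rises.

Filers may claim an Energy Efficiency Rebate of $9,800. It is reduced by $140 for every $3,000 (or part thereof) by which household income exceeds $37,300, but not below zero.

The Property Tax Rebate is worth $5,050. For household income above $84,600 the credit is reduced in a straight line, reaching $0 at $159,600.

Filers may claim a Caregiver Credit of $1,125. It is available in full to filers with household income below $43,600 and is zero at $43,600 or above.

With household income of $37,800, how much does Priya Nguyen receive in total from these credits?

Energy Efficiency Rebate: income exceeds $37,300 by $500, which is 1 full-or-partial $3,000 increment; reduction = 1 × $140 = $140, leaving $9,660.
Property Tax Rebate: $37,800 is at or below the $84,600 threshold, so the full $5,050 applies.
Caregiver Credit: $37,800 is below the $43,600 cutoff, so the full $1,125 applies.
Total: $9,660 + $5,050 + $1,125 = $15,835.

$15,835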